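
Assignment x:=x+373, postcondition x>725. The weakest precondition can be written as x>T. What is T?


Formula: wp(x:=E, P) = P[E/x] (substitute E for x in postcondition)
Step 1: Postcondition: x>725
Step 2: Substitute x+373 for x: x+373>725
Step 3: Solve for x: x > 725-373 = 352

352


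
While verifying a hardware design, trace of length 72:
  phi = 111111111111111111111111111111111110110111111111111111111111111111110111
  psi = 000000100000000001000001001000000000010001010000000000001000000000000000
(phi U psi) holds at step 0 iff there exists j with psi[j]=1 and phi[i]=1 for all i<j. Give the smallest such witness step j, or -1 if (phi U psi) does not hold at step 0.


(phi U psi) at 0: need smallest j with psi[j]=1 and phi[i]=1 for all i in [0,j).
Scan from step 0:
  step 0: phi=1, psi=0 -> continue
  step 1: phi=1, psi=0 -> continue
  step 2: phi=1, psi=0 -> continue
  step 3: phi=1, psi=0 -> continue
  step 6: psi=1 and phi held for [0,6) -> witness found
Witness step = 6

6


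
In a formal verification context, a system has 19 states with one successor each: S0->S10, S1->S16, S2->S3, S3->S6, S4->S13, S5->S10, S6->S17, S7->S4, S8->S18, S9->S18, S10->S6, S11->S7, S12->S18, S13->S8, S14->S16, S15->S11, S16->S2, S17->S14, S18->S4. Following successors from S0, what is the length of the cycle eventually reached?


Trace from S0 until a state repeats:
  S0 -> S10 -> S6 -> S17 -> S14 -> S16 -> S2 -> S3 -> S6
S6 first seen at step 2, revisited at step 8.
Cycle length = 8 - 2 = 6

6


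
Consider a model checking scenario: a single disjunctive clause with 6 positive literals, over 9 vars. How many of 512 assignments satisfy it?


Step 1: Total=2^9=512
Step 2: Unsat when all 6 false: 2^3=8
Step 3: Sat=512-8=504

504


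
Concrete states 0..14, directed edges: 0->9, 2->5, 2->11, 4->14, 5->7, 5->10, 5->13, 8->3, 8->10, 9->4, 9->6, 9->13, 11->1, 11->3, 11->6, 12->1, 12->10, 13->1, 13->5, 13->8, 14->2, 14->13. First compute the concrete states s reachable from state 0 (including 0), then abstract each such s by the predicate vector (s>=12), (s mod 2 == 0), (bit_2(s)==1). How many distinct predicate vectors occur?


BFS from 0:
Concrete reachable: {0, 1, 2, 3, 4, 5, 6, 7, 8, 9, 10, 11, 13, 14}
Abstract via predicates (s>=12), (s mod 2 == 0), (bit_2(s)==1):
  (0,0,0) <- {1, 3, 9, 11}
  (0,0,1) <- {5, 7}
  (0,1,0) <- {0, 2, 8, 10}
  (0,1,1) <- {4, 6}
  (1,0,1) <- {13}
  (1,1,1) <- {14}
Distinct abstract states = 6

6


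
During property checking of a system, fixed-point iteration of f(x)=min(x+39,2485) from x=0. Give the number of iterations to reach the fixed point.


Step 1: x=0, cap=2485, increment=39
Step 2: x grows by 39 each step until capped at 2485; fixed point is x=2485
Step 3: iterations = ceil(2485/39) = 64

64


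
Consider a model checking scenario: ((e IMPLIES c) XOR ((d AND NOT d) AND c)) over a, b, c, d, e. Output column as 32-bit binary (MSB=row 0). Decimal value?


Formula: ((e IMPLIES c) XOR ((d AND NOT d) AND c)) over a, b, c, d, e (32 rows)
Evaluate each row (bits = a,b,c,d,e, MSB first):
  row 0 [00000]: ((0 IMPLIES 0) XOR ((0 AND NOT 0) AND 0)) -> 1
  row 1 [00001]: ((1 IMPLIES 0) XOR ((0 AND NOT 0) AND 0)) -> 0
  row 2 [00010]: ((0 IMPLIES 0) XOR ((1 AND NOT 1) AND 0)) -> 1
  row 3 [00011]: ((1 IMPLIES 0) XOR ((1 AND NOT 1) AND 0)) -> 0
  row 4 [00100]: ((0 IMPLIES 1) XOR ((0 AND NOT 0) AND 1)) -> 1
  row 5 [00101]: ((1 IMPLIES 1) XOR ((0 AND NOT 0) AND 1)) -> 1
  row 6 [00110]: ((0 IMPLIES 1) XOR ((1 AND NOT 1) AND 1)) -> 1
  row 7 [00111]: ((1 IMPLIES 1) XOR ((1 AND NOT 1) AND 1)) -> 1
  row 8 [01000]: ((0 IMPLIES 0) XOR ((0 AND NOT 0) AND 0)) -> 1
  row 9 [01001]: ((1 IMPLIES 0) XOR ((0 AND NOT 0) AND 0)) -> 0
  row 10 [01010]: ((0 IMPLIES 0) XOR ((1 AND NOT 1) AND 0)) -> 1
  row 11 [01011]: ((1 IMPLIES 0) XOR ((1 AND NOT 1) AND 0)) -> 0
  row 12 [01100]: ((0 IMPLIES 1) XOR ((0 AND NOT 0) AND 1)) -> 1
  row 13 [01101]: ((1 IMPLIES 1) XOR ((0 AND NOT 0) AND 1)) -> 1
  row 14 [01110]: ((0 IMPLIES 1) XOR ((1 AND NOT 1) AND 1)) -> 1
  row 15 [01111]: ((1 IMPLIES 1) XOR ((1 AND NOT 1) AND 1)) -> 1
  row 16 [10000]: ((0 IMPLIES 0) XOR ((0 AND NOT 0) AND 0)) -> 1
  row 17 [10001]: ((1 IMPLIES 0) XOR ((0 AND NOT 0) AND 0)) -> 0
  row 18 [10010]: ((0 IMPLIES 0) XOR ((1 AND NOT 1) AND 0)) -> 1
  row 19 [10011]: ((1 IMPLIES 0) XOR ((1 AND NOT 1) AND 0)) -> 0
  row 20 [10100]: ((0 IMPLIES 1) XOR ((0 AND NOT 0) AND 1)) -> 1
  row 21 [10101]: ((1 IMPLIES 1) XOR ((0 AND NOT 0) AND 1)) -> 1
  row 22 [10110]: ((0 IMPLIES 1) XOR ((1 AND NOT 1) AND 1)) -> 1
  row 23 [10111]: ((1 IMPLIES 1) XOR ((1 AND NOT 1) AND 1)) -> 1
  row 24 [11000]: ((0 IMPLIES 0) XOR ((0 AND NOT 0) AND 0)) -> 1
  row 25 [11001]: ((1 IMPLIES 0) XOR ((0 AND NOT 0) AND 0)) -> 0
  row 26 [11010]: ((0 IMPLIES 0) XOR ((1 AND NOT 1) AND 0)) -> 1
  row 27 [11011]: ((1 IMPLIES 0) XOR ((1 AND NOT 1) AND 0)) -> 0
  row 28 [11100]: ((0 IMPLIES 1) XOR ((0 AND NOT 0) AND 1)) -> 1
  row 29 [11101]: ((1 IMPLIES 1) XOR ((0 AND NOT 0) AND 1)) -> 1
  row 30 [11110]: ((0 IMPLIES 1) XOR ((1 AND NOT 1) AND 1)) -> 1
  row 31 [11111]: ((1 IMPLIES 1) XOR ((1 AND NOT 1) AND 1)) -> 1
Full result column, 4 rows per line (a,b,c fixed per line; d,e runs 00..11 left to right):
  rows 0-3 [a,b,c=000]: 1010  = hex A
  rows 4-7 [a,b,c=001]: 1111  = hex F
  rows 8-11 [a,b,c=010]: 1010  = hex A
  rows 12-15 [a,b,c=011]: 1111  = hex F
  rows 16-19 [a,b,c=100]: 1010  = hex A
  rows 20-23 [a,b,c=101]: 1111  = hex F
  rows 24-27 [a,b,c=110]: 1010  = hex A
  rows 28-31 [a,b,c=111]: 1111  = hex F
Output column (row 0 .. row 31) = 10101111101011111010111110101111
Output column grouped in 4s = 1010 1111 1010 1111 1010 1111 1010 1111 = 0xAFAFAFAF
Convert to decimal digit by digit (value = value*16 + digit):
  A -> 10
  10*16 + 15 (F) = 175
  175*16 + 10 (A) = 2810
  2810*16 + 15 (F) = 44975
  44975*16 + 10 (A) = 719610
  719610*16 + 15 (F) = 11513775
  11513775*16 + 10 (A) = 184220410
  184220410*16 + 15 (F) = 2947526575
Decimal = 2947526575

2947526575


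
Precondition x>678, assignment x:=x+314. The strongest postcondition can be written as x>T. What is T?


Formula: sp(P, x:=E) = exists old_x. (x = E[old_x/x]) AND P[old_x/x] (old_x is the value of x before the assignment; eliminate old_x by solving x = E[old_x/x] for old_x)
Step 1: Precondition P: x>678, i.e. old_x > 678
Step 2: Assignment gives x = old_x + 314, so old_x = x - 314
Step 3: Substitute into P: x - 314 > 678
Step 4: Simplify: x > 678+314 = 992

992


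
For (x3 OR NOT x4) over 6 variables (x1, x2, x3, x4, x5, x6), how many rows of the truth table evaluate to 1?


Formula: (x3 OR NOT x4) over 6 vars (64 rows)
Evaluate each row (x1, x2, x3, x4, x5, x6 as bits, MSB first):
  row 0 [000000]: (0 OR NOT 0) -> 1
  row 1 [000001]: (0 OR NOT 0) -> 1
  row 2 [000010]: (0 OR NOT 0) -> 1
  row 3 [000011]: (0 OR NOT 0) -> 1
  row 4 [000100]: (0 OR NOT 1) -> 0
  (every remaining row is evaluated the same way; all 64 results are listed next)
Full result column, 8 rows per line (x1,x2,x3 fixed per line; x4,x5,x6 runs 000..111 left to right):
  rows 0-7 [x1,x2,x3=000]: 11110000  (ones: 4)
  rows 8-15 [x1,x2,x3=001]: 11111111  (ones: 8)
  rows 16-23 [x1,x2,x3=010]: 11110000  (ones: 4)
  rows 24-31 [x1,x2,x3=011]: 11111111  (ones: 8)
  rows 32-39 [x1,x2,x3=100]: 11110000  (ones: 4)
  rows 40-47 [x1,x2,x3=101]: 11111111  (ones: 8)
  rows 48-55 [x1,x2,x3=110]: 11110000  (ones: 4)
  rows 56-63 [x1,x2,x3=111]: 11111111  (ones: 8)
Count of 1-rows = 4+8+4+8+4+8+4+8 = 48

48


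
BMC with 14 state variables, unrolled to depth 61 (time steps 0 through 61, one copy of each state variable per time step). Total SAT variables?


BMC unrolls to depth k, creating one copy of each state var for steps 0..k.
Step count = 61 + 1 = 62 (steps 0 through 61)
Vars per step = 14
Total = 14 * 62 = 868

868


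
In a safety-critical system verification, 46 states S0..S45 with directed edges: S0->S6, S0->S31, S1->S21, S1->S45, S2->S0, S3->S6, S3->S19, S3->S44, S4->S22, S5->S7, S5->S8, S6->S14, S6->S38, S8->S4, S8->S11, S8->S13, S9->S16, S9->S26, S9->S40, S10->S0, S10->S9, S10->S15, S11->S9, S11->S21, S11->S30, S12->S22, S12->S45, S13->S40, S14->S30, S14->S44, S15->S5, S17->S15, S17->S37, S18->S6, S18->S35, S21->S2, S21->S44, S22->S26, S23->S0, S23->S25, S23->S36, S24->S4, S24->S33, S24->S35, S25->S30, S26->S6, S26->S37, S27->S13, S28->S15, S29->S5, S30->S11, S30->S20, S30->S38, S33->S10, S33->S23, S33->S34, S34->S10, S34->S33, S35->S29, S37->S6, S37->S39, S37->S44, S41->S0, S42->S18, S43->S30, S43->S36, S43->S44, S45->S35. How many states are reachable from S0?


BFS from S0:
  layer 0: {S0}
  layer 1: {S6, S31}
  layer 2: {S14, S38}
  layer 3: {S30, S44}
  layer 4: {S11, S20}
  layer 5: {S9, S21}
  layer 6: {S2, S16, S26, S40}
  layer 7: {S37}
  layer 8: {S39}
Reachable set: {S0, S2, S6, S9, S11, S14, S16, S20, S21, S26, S30, S31, S37, S38, S39, S40, S44}
Count = 17

17


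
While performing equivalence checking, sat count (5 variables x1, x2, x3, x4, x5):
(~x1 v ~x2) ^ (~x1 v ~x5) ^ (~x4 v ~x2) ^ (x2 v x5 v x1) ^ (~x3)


CNF with 5 clauses over 5 vars (32 assignments).
An assignment satisfies CNF iff every clause has >=1 true literal.
Check each row (bits = x1,x2,x3,x4,x5; clause T/F shown):
  row 0 [00000]: clauses=TTTFT -> 0
  row 1 [00001]: clauses=TTTTT -> 1
  row 2 [00010]: clauses=TTTFT -> 0
  row 3 [00011]: clauses=TTTTT -> 1
  row 4 [00100]: clauses=TTTFF -> 0
  row 5 [00101]: clauses=TTTTF -> 0
  row 6 [00110]: clauses=TTTFF -> 0
  row 7 [00111]: clauses=TTTTF -> 0
  row 8 [01000]: clauses=TTTTT -> 1
  row 9 [01001]: clauses=TTTTT -> 1
  row 10 [01010]: clauses=TTFTT -> 0
  row 11 [01011]: clauses=TTFTT -> 0
  row 12 [01100]: clauses=TTTTF -> 0
  row 13 [01101]: clauses=TTTTF -> 0
  row 14 [01110]: clauses=TTFTF -> 0
  row 15 [01111]: clauses=TTFTF -> 0
  row 16 [10000]: clauses=TTTTT -> 1
  row 17 [10001]: clauses=TFTTT -> 0
  row 18 [10010]: clauses=TTTTT -> 1
  row 19 [10011]: clauses=TFTTT -> 0
  row 20 [10100]: clauses=TTTTF -> 0
  row 21 [10101]: clauses=TFTTF -> 0
  row 22 [10110]: clauses=TTTTF -> 0
  row 23 [10111]: clauses=TFTTF -> 0
  row 24 [11000]: clauses=FTTTT -> 0
  row 25 [11001]: clauses=FFTTT -> 0
  row 26 [11010]: clauses=FTFTT -> 0
  row 27 [11011]: clauses=FFFTT -> 0
  row 28 [11100]: clauses=FTTTF -> 0
  row 29 [11101]: clauses=FFTTF -> 0
  row 30 [11110]: clauses=FTFTF -> 0
  row 31 [11111]: clauses=FFFTF -> 0
Full result column, 8 rows per line (x1,x2 fixed per line; x3,x4,x5 runs 000..111 left to right):
  rows 0-7 [x1,x2=00]: 01010000  (ones: 2)
  rows 8-15 [x1,x2=01]: 11000000  (ones: 2)
  rows 16-23 [x1,x2=10]: 10100000  (ones: 2)
  rows 24-31 [x1,x2=11]: 00000000  (ones: 0)
Satisfying assignments = 2+2+2+0 = 6

6


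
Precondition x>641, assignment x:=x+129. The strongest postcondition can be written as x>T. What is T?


Formula: sp(P, x:=E) = exists old_x. (x = E[old_x/x]) AND P[old_x/x] (old_x is the value of x before the assignment; eliminate old_x by solving x = E[old_x/x] for old_x)
Step 1: Precondition P: x>641, i.e. old_x > 641
Step 2: Assignment gives x = old_x + 129, so old_x = x - 129
Step 3: Substitute into P: x - 129 > 641
Step 4: Simplify: x > 641+129 = 770

770


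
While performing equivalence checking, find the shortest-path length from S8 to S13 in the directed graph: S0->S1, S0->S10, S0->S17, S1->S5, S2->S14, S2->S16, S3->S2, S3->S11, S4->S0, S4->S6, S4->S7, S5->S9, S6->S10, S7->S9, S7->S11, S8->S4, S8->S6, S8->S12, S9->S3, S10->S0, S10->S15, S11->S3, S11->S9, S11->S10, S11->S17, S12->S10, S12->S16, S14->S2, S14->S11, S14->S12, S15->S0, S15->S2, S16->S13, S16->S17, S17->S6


BFS layer-by-layer from S8:
  dist 0: {S8}
  dist 1: {S4, S6, S12}
  dist 2: {S0, S7, S10, S16}
  dist 3: {S1, S9, S11, S13, S15, S17}
  -> S13 reached at distance 3
Shortest path length = 3

3


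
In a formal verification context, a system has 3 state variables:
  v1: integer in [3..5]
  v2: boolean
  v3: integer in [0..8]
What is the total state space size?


State space = product of domain sizes of all variables.
Domain sizes:
  v1 (integer in [3..5]): 3
  v2 (boolean): 2
  v3 (integer in [0..8]): 9
Product = 3 * 2 * 9 = 54

54


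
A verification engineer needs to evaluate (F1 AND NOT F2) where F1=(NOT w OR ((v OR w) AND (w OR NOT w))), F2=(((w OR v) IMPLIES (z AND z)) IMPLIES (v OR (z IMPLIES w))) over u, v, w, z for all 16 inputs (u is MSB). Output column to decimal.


F1 = (NOT w OR ((v OR w) AND (w OR NOT w)))
F2 = (((w OR v) IMPLIES (z AND z)) IMPLIES (v OR (z IMPLIES w)))
Counterexample to F1=>F2 is where F1=1 and F2=0.
Evaluate each row (bits = u,v,w,z, MSB first):
  row 0 [0000]: F1=1 F2=1 -> F1&~F2 -> 0
  row 1 [0001]: F1=1 F2=0 -> F1&~F2 -> 1
  row 2 [0010]: F1=1 F2=1 -> F1&~F2 -> 0
  row 3 [0011]: F1=1 F2=1 -> F1&~F2 -> 0
  row 4 [0100]: F1=1 F2=1 -> F1&~F2 -> 0
  row 5 [0101]: F1=1 F2=1 -> F1&~F2 -> 0
  row 6 [0110]: F1=1 F2=1 -> F1&~F2 -> 0
  row 7 [0111]: F1=1 F2=1 -> F1&~F2 -> 0
  row 8 [1000]: F1=1 F2=1 -> F1&~F2 -> 0
  row 9 [1001]: F1=1 F2=0 -> F1&~F2 -> 1
  row 10 [1010]: F1=1 F2=1 -> F1&~F2 -> 0
  row 11 [1011]: F1=1 F2=1 -> F1&~F2 -> 0
  row 12 [1100]: F1=1 F2=1 -> F1&~F2 -> 0
  row 13 [1101]: F1=1 F2=1 -> F1&~F2 -> 0
  row 14 [1110]: F1=1 F2=1 -> F1&~F2 -> 0
  row 15 [1111]: F1=1 F2=1 -> F1&~F2 -> 0
Full result column, 4 rows per line (u,v fixed per line; w,z runs 00..11 left to right):
  rows 0-3 [u,v=00]: 0100  = hex 4
  rows 4-7 [u,v=01]: 0000  = hex 0
  rows 8-11 [u,v=10]: 0100  = hex 4
  rows 12-15 [u,v=11]: 0000  = hex 0
Counterexample vector (row 0 .. row 15) = 0100000001000000
Output column grouped in 4s = 0100 0000 0100 0000 = 0x4040
Convert to decimal digit by digit (value = value*16 + digit):
  4 -> 4
  4*16 + 0 = 64
  64*16 + 4 = 1028
  1028*16 + 0 = 16448
Decimal = 16448

16448


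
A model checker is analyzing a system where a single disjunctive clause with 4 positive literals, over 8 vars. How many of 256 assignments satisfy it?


Step 1: Total=2^8=256
Step 2: Unsat when all 4 false: 2^4=16
Step 3: Sat=256-16=240

240


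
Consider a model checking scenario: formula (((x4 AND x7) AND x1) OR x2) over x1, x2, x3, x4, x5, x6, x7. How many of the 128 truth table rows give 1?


Formula: (((x4 AND x7) AND x1) OR x2) over 7 vars (128 rows)
Evaluate each row (x1, x2, x3, x4, x5, x6, x7 as bits, MSB first):
  row 0 [0000000]: (((0 AND 0) AND 0) OR 0) -> 0
  row 1 [0000001]: (((0 AND 1) AND 0) OR 0) -> 0
  row 2 [0000010]: (((0 AND 0) AND 0) OR 0) -> 0
  row 3 [0000011]: (((0 AND 1) AND 0) OR 0) -> 0
  row 4 [0000100]: (((0 AND 0) AND 0) OR 0) -> 0
  (every remaining row is evaluated the same way; all 128 results are listed next)
Full result column, 8 rows per line (x1,x2,x3,x4 fixed per line; x5,x6,x7 runs 000..111 left to right):
  rows 0-7 [x1,x2,x3,x4=0000]: 00000000  (ones: 0)
  rows 8-15 [x1,x2,x3,x4=0001]: 00000000  (ones: 0)
  rows 16-23 [x1,x2,x3,x4=0010]: 00000000  (ones: 0)
  rows 24-31 [x1,x2,x3,x4=0011]: 00000000  (ones: 0)
  rows 32-39 [x1,x2,x3,x4=0100]: 11111111  (ones: 8)
  rows 40-47 [x1,x2,x3,x4=0101]: 11111111  (ones: 8)
  rows 48-55 [x1,x2,x3,x4=0110]: 11111111  (ones: 8)
  rows 56-63 [x1,x2,x3,x4=0111]: 11111111  (ones: 8)
  rows 64-71 [x1,x2,x3,x4=1000]: 00000000  (ones: 0)
  rows 72-79 [x1,x2,x3,x4=1001]: 01010101  (ones: 4)
  rows 80-87 [x1,x2,x3,x4=1010]: 00000000  (ones: 0)
  rows 88-95 [x1,x2,x3,x4=1011]: 01010101  (ones: 4)
  rows 96-103 [x1,x2,x3,x4=1100]: 11111111  (ones: 8)
  rows 104-111 [x1,x2,x3,x4=1101]: 11111111  (ones: 8)
  rows 112-119 [x1,x2,x3,x4=1110]: 11111111  (ones: 8)
  rows 120-127 [x1,x2,x3,x4=1111]: 11111111  (ones: 8)
Count of 1-rows = 0+0+0+0+8+8+8+8+0+4+0+4+8+8+8+8 = 72

72


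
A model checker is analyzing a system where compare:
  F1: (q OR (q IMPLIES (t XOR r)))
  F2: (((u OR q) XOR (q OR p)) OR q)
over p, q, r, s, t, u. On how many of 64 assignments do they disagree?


F1 = (q OR (q IMPLIES (t XOR r)))
F2 = (((u OR q) XOR (q OR p)) OR q)
Evaluate both on each of 64 rows (bits = p,q,r,s,t,u):
  row 0 [000000]: F1=1 F2=0 (differ) -> 1
  row 1 [000001]: F1=1 F2=1 -> 0
  row 2 [000010]: F1=1 F2=0 (differ) -> 1
  row 3 [000011]: F1=1 F2=1 -> 0
  row 4 [000100]: F1=1 F2=0 (differ) -> 1
  (every remaining row is evaluated the same way; all 64 results are listed next)
Full result column, 8 rows per line (p,q,r fixed per line; s,t,u runs 000..111 left to right):
  rows 0-7 [p,q,r=000]: 10101010  (ones: 4)
  rows 8-15 [p,q,r=001]: 10101010  (ones: 4)
  rows 16-23 [p,q,r=010]: 00000000  (ones: 0)
  rows 24-31 [p,q,r=011]: 00000000  (ones: 0)
  rows 32-39 [p,q,r=100]: 01010101  (ones: 4)
  rows 40-47 [p,q,r=101]: 01010101  (ones: 4)
  rows 48-55 [p,q,r=110]: 00000000  (ones: 0)
  rows 56-63 [p,q,r=111]: 00000000  (ones: 0)
Disagreements = 4+4+0+0+4+4+0+0 = 16

16


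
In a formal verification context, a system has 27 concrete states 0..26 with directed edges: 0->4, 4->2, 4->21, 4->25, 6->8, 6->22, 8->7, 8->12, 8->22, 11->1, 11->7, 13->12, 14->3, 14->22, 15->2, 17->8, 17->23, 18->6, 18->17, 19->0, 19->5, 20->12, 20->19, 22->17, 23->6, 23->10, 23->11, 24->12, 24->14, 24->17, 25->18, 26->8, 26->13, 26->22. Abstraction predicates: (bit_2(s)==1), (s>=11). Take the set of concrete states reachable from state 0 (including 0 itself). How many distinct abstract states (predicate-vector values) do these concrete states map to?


BFS from 0:
Concrete reachable: {0, 1, 2, 4, 6, 7, 8, 10, 11, 12, 17, 18, 21, 22, 23, 25}
Abstract via predicates (bit_2(s)==1), (s>=11):
  (0,0) <- {0, 1, 2, 8, 10}
  (0,1) <- {11, 17, 18, 25}
  (1,0) <- {4, 6, 7}
  (1,1) <- {12, 21, 22, 23}
Distinct abstract states = 4

4


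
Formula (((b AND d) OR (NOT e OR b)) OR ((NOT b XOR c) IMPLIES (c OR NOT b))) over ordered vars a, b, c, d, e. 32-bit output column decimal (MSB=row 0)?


Formula: (((b AND d) OR (NOT e OR b)) OR ((NOT b XOR c) IMPLIES (c OR NOT b))) over a, b, c, d, e (32 rows)
Evaluate each row (bits = a,b,c,d,e, MSB first):
  row 0 [00000]: (((0 AND 0) OR (NOT 0 OR 0)) OR ((NOT 0 XOR 0) IMPLIES (0 OR NOT 0))) -> 1
  row 1 [00001]: (((0 AND 0) OR (NOT 1 OR 0)) OR ((NOT 0 XOR 0) IMPLIES (0 OR NOT 0))) -> 1
  row 2 [00010]: (((0 AND 1) OR (NOT 0 OR 0)) OR ((NOT 0 XOR 0) IMPLIES (0 OR NOT 0))) -> 1
  row 3 [00011]: (((0 AND 1) OR (NOT 1 OR 0)) OR ((NOT 0 XOR 0) IMPLIES (0 OR NOT 0))) -> 1
  row 4 [00100]: (((0 AND 0) OR (NOT 0 OR 0)) OR ((NOT 0 XOR 1) IMPLIES (1 OR NOT 0))) -> 1
  row 5 [00101]: (((0 AND 0) OR (NOT 1 OR 0)) OR ((NOT 0 XOR 1) IMPLIES (1 OR NOT 0))) -> 1
  row 6 [00110]: (((0 AND 1) OR (NOT 0 OR 0)) OR ((NOT 0 XOR 1) IMPLIES (1 OR NOT 0))) -> 1
  row 7 [00111]: (((0 AND 1) OR (NOT 1 OR 0)) OR ((NOT 0 XOR 1) IMPLIES (1 OR NOT 0))) -> 1
  row 8 [01000]: (((1 AND 0) OR (NOT 0 OR 1)) OR ((NOT 1 XOR 0) IMPLIES (0 OR NOT 1))) -> 1
  row 9 [01001]: (((1 AND 0) OR (NOT 1 OR 1)) OR ((NOT 1 XOR 0) IMPLIES (0 OR NOT 1))) -> 1
  row 10 [01010]: (((1 AND 1) OR (NOT 0 OR 1)) OR ((NOT 1 XOR 0) IMPLIES (0 OR NOT 1))) -> 1
  row 11 [01011]: (((1 AND 1) OR (NOT 1 OR 1)) OR ((NOT 1 XOR 0) IMPLIES (0 OR NOT 1))) -> 1
  row 12 [01100]: (((1 AND 0) OR (NOT 0 OR 1)) OR ((NOT 1 XOR 1) IMPLIES (1 OR NOT 1))) -> 1
  row 13 [01101]: (((1 AND 0) OR (NOT 1 OR 1)) OR ((NOT 1 XOR 1) IMPLIES (1 OR NOT 1))) -> 1
  row 14 [01110]: (((1 AND 1) OR (NOT 0 OR 1)) OR ((NOT 1 XOR 1) IMPLIES (1 OR NOT 1))) -> 1
  row 15 [01111]: (((1 AND 1) OR (NOT 1 OR 1)) OR ((NOT 1 XOR 1) IMPLIES (1 OR NOT 1))) -> 1
  row 16 [10000]: (((0 AND 0) OR (NOT 0 OR 0)) OR ((NOT 0 XOR 0) IMPLIES (0 OR NOT 0))) -> 1
  row 17 [10001]: (((0 AND 0) OR (NOT 1 OR 0)) OR ((NOT 0 XOR 0) IMPLIES (0 OR NOT 0))) -> 1
  row 18 [10010]: (((0 AND 1) OR (NOT 0 OR 0)) OR ((NOT 0 XOR 0) IMPLIES (0 OR NOT 0))) -> 1
  row 19 [10011]: (((0 AND 1) OR (NOT 1 OR 0)) OR ((NOT 0 XOR 0) IMPLIES (0 OR NOT 0))) -> 1
  row 20 [10100]: (((0 AND 0) OR (NOT 0 OR 0)) OR ((NOT 0 XOR 1) IMPLIES (1 OR NOT 0))) -> 1
  row 21 [10101]: (((0 AND 0) OR (NOT 1 OR 0)) OR ((NOT 0 XOR 1) IMPLIES (1 OR NOT 0))) -> 1
  row 22 [10110]: (((0 AND 1) OR (NOT 0 OR 0)) OR ((NOT 0 XOR 1) IMPLIES (1 OR NOT 0))) -> 1
  row 23 [10111]: (((0 AND 1) OR (NOT 1 OR 0)) OR ((NOT 0 XOR 1) IMPLIES (1 OR NOT 0))) -> 1
  row 24 [11000]: (((1 AND 0) OR (NOT 0 OR 1)) OR ((NOT 1 XOR 0) IMPLIES (0 OR NOT 1))) -> 1
  row 25 [11001]: (((1 AND 0) OR (NOT 1 OR 1)) OR ((NOT 1 XOR 0) IMPLIES (0 OR NOT 1))) -> 1
  row 26 [11010]: (((1 AND 1) OR (NOT 0 OR 1)) OR ((NOT 1 XOR 0) IMPLIES (0 OR NOT 1))) -> 1
  row 27 [11011]: (((1 AND 1) OR (NOT 1 OR 1)) OR ((NOT 1 XOR 0) IMPLIES (0 OR NOT 1))) -> 1
  row 28 [11100]: (((1 AND 0) OR (NOT 0 OR 1)) OR ((NOT 1 XOR 1) IMPLIES (1 OR NOT 1))) -> 1
  row 29 [11101]: (((1 AND 0) OR (NOT 1 OR 1)) OR ((NOT 1 XOR 1) IMPLIES (1 OR NOT 1))) -> 1
  row 30 [11110]: (((1 AND 1) OR (NOT 0 OR 1)) OR ((NOT 1 XOR 1) IMPLIES (1 OR NOT 1))) -> 1
  row 31 [11111]: (((1 AND 1) OR (NOT 1 OR 1)) OR ((NOT 1 XOR 1) IMPLIES (1 OR NOT 1))) -> 1
Full result column, 4 rows per line (a,b,c fixed per line; d,e runs 00..11 left to right):
  rows 0-3 [a,b,c=000]: 1111  = hex F
  rows 4-7 [a,b,c=001]: 1111  = hex F
  rows 8-11 [a,b,c=010]: 1111  = hex F
  rows 12-15 [a,b,c=011]: 1111  = hex F
  rows 16-19 [a,b,c=100]: 1111  = hex F
  rows 20-23 [a,b,c=101]: 1111  = hex F
  rows 24-27 [a,b,c=110]: 1111  = hex F
  rows 28-31 [a,b,c=111]: 1111  = hex F
Output column (row 0 .. row 31) = 11111111111111111111111111111111
Output column grouped in 4s = 1111 1111 1111 1111 1111 1111 1111 1111 = 0xFFFFFFFF
Convert to decimal digit by digit (value = value*16 + digit):
  F -> 15
  15*16 + 15 (F) = 255
  255*16 + 15 (F) = 4095
  4095*16 + 15 (F) = 65535
  65535*16 + 15 (F) = 1048575
  1048575*16 + 15 (F) = 16777215
  16777215*16 + 15 (F) = 268435455
  268435455*16 + 15 (F) = 4294967295
Decimal = 4294967295

4294967295


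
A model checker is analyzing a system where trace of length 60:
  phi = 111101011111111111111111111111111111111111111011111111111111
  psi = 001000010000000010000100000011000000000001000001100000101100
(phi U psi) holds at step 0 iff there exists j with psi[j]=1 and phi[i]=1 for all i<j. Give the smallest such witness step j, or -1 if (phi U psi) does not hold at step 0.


(phi U psi) at 0: need smallest j with psi[j]=1 and phi[i]=1 for all i in [0,j).
Scan from step 0:
  step 0: phi=1, psi=0 -> continue
  step 1: phi=1, psi=0 -> continue
  step 2: psi=1 and phi held for [0,2) -> witness found
Witness step = 2

2


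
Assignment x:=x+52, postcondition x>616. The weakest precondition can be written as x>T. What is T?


Formula: wp(x:=E, P) = P[E/x] (substitute E for x in postcondition)
Step 1: Postcondition: x>616
Step 2: Substitute x+52 for x: x+52>616
Step 3: Solve for x: x > 616-52 = 564

564


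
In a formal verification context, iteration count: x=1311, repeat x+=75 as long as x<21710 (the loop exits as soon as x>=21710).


Step 1: x goes from 1311 toward 21710 by 75; the body runs while x<21710, so iterations = ceil((bound-start)/step)
Step 2: Distance=20399
Step 3: ceil(20399/75)=272

272


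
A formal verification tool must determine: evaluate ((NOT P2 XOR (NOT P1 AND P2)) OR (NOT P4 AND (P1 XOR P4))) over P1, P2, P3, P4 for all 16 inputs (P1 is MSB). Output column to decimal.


Formula: ((NOT P2 XOR (NOT P1 AND P2)) OR (NOT P4 AND (P1 XOR P4))) over P1, P2, P3, P4 (16 rows)
Evaluate each row (bits = P1,P2,P3,P4, MSB first):
  row 0 [0000]: ((NOT 0 XOR (NOT 0 AND 0)) OR (NOT 0 AND (0 XOR 0))) -> 1
  row 1 [0001]: ((NOT 0 XOR (NOT 0 AND 0)) OR (NOT 1 AND (0 XOR 1))) -> 1
  row 2 [0010]: ((NOT 0 XOR (NOT 0 AND 0)) OR (NOT 0 AND (0 XOR 0))) -> 1
  row 3 [0011]: ((NOT 0 XOR (NOT 0 AND 0)) OR (NOT 1 AND (0 XOR 1))) -> 1
  row 4 [0100]: ((NOT 1 XOR (NOT 0 AND 1)) OR (NOT 0 AND (0 XOR 0))) -> 1
  row 5 [0101]: ((NOT 1 XOR (NOT 0 AND 1)) OR (NOT 1 AND (0 XOR 1))) -> 1
  row 6 [0110]: ((NOT 1 XOR (NOT 0 AND 1)) OR (NOT 0 AND (0 XOR 0))) -> 1
  row 7 [0111]: ((NOT 1 XOR (NOT 0 AND 1)) OR (NOT 1 AND (0 XOR 1))) -> 1
  row 8 [1000]: ((NOT 0 XOR (NOT 1 AND 0)) OR (NOT 0 AND (1 XOR 0))) -> 1
  row 9 [1001]: ((NOT 0 XOR (NOT 1 AND 0)) OR (NOT 1 AND (1 XOR 1))) -> 1
  row 10 [1010]: ((NOT 0 XOR (NOT 1 AND 0)) OR (NOT 0 AND (1 XOR 0))) -> 1
  row 11 [1011]: ((NOT 0 XOR (NOT 1 AND 0)) OR (NOT 1 AND (1 XOR 1))) -> 1
  row 12 [1100]: ((NOT 1 XOR (NOT 1 AND 1)) OR (NOT 0 AND (1 XOR 0))) -> 1
  row 13 [1101]: ((NOT 1 XOR (NOT 1 AND 1)) OR (NOT 1 AND (1 XOR 1))) -> 0
  row 14 [1110]: ((NOT 1 XOR (NOT 1 AND 1)) OR (NOT 0 AND (1 XOR 0))) -> 1
  row 15 [1111]: ((NOT 1 XOR (NOT 1 AND 1)) OR (NOT 1 AND (1 XOR 1))) -> 0
Full result column, 4 rows per line (P1,P2 fixed per line; P3,P4 runs 00..11 left to right):
  rows 0-3 [P1,P2=00]: 1111  = hex F
  rows 4-7 [P1,P2=01]: 1111  = hex F
  rows 8-11 [P1,P2=10]: 1111  = hex F
  rows 12-15 [P1,P2=11]: 1010  = hex A
Output column (row 0 .. row 15) = 1111111111111010
Output column grouped in 4s = 1111 1111 1111 1010 = 0xFFFA
Convert to decimal digit by digit (value = value*16 + digit):
  F -> 15
  15*16 + 15 (F) = 255
  255*16 + 15 (F) = 4095
  4095*16 + 10 (A) = 65530
Decimal = 65530

65530


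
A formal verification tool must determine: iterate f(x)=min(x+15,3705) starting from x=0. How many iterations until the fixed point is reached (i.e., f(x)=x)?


Step 1: x=0, cap=3705, increment=15
Step 2: x grows by 15 each step until capped at 3705; fixed point is x=3705
Step 3: iterations = ceil(3705/15) = 247

247


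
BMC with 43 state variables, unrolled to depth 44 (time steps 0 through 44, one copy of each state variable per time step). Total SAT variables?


BMC unrolls to depth k, creating one copy of each state var for steps 0..k.
Step count = 44 + 1 = 45 (steps 0 through 44)
Vars per step = 43
Total = 43 * 45 = 1935

1935


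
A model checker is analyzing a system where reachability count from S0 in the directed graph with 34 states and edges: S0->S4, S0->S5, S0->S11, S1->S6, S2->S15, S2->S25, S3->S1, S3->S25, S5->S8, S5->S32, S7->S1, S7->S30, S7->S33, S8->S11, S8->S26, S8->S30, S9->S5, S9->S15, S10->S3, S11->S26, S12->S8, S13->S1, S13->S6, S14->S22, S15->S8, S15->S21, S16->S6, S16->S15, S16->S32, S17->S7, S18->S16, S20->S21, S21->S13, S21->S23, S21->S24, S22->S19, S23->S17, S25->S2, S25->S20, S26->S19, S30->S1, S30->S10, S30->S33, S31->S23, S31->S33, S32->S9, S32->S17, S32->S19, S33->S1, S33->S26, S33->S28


BFS from S0:
  layer 0: {S0}
  layer 1: {S4, S5, S11}
  layer 2: {S8, S26, S32}
  layer 3: {S9, S17, S19, S30}
  layer 4: {S1, S7, S10, S15, S33}
  layer 5: {S3, S6, S21, S28}
  layer 6: {S13, S23, S24, S25}
  layer 7: {S2, S20}
Reachable set: {S0, S1, S2, S3, S4, S5, S6, S7, S8, S9, S10, S11, S13, S15, S17, S19, S20, S21, S23, S24, S25, S26, S28, S30, S32, S33}
Count = 26

26


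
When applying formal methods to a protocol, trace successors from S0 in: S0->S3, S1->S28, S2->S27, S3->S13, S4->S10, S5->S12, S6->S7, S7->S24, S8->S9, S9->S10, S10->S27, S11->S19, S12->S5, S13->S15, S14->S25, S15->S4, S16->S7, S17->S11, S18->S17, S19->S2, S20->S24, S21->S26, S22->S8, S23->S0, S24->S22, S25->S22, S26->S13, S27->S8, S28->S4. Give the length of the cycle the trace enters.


Trace from S0 until a state repeats:
  S0 -> S3 -> S13 -> S15 -> S4 -> S10 -> S27 -> S8 -> S9 -> S10
S10 first seen at step 5, revisited at step 9.
Cycle length = 9 - 5 = 4

4


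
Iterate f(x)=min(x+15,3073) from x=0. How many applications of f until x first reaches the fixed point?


Step 1: x=0, cap=3073, increment=15
Step 2: x grows by 15 each step until capped at 3073; fixed point is x=3073
Step 3: iterations = ceil(3073/15) = 205

205


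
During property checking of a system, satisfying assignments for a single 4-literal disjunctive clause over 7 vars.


Step 1: Total=2^7=128
Step 2: Unsat when all 4 false: 2^3=8
Step 3: Sat=128-8=120

120


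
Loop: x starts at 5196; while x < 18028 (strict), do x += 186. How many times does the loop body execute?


Step 1: x goes from 5196 toward 18028 by 186; the body runs while x<18028, so iterations = ceil((bound-start)/step)
Step 2: Distance=12832
Step 3: ceil(12832/186)=69

69


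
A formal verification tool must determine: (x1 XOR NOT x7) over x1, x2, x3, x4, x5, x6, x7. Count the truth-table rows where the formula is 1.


Formula: (x1 XOR NOT x7) over 7 vars (128 rows)
Evaluate each row (x1, x2, x3, x4, x5, x6, x7 as bits, MSB first):
  row 0 [0000000]: (0 XOR NOT 0) -> 1
  row 1 [0000001]: (0 XOR NOT 1) -> 0
  row 2 [0000010]: (0 XOR NOT 0) -> 1
  row 3 [0000011]: (0 XOR NOT 1) -> 0
  row 4 [0000100]: (0 XOR NOT 0) -> 1
  (every remaining row is evaluated the same way; all 128 results are listed next)
Full result column, 8 rows per line (x1,x2,x3,x4 fixed per line; x5,x6,x7 runs 000..111 left to right):
  rows 0-7 [x1,x2,x3,x4=0000]: 10101010  (ones: 4)
  rows 8-15 [x1,x2,x3,x4=0001]: 10101010  (ones: 4)
  rows 16-23 [x1,x2,x3,x4=0010]: 10101010  (ones: 4)
  rows 24-31 [x1,x2,x3,x4=0011]: 10101010  (ones: 4)
  rows 32-39 [x1,x2,x3,x4=0100]: 10101010  (ones: 4)
  rows 40-47 [x1,x2,x3,x4=0101]: 10101010  (ones: 4)
  rows 48-55 [x1,x2,x3,x4=0110]: 10101010  (ones: 4)
  rows 56-63 [x1,x2,x3,x4=0111]: 10101010  (ones: 4)
  rows 64-71 [x1,x2,x3,x4=1000]: 01010101  (ones: 4)
  rows 72-79 [x1,x2,x3,x4=1001]: 01010101  (ones: 4)
  rows 80-87 [x1,x2,x3,x4=1010]: 01010101  (ones: 4)
  rows 88-95 [x1,x2,x3,x4=1011]: 01010101  (ones: 4)
  rows 96-103 [x1,x2,x3,x4=1100]: 01010101  (ones: 4)
  rows 104-111 [x1,x2,x3,x4=1101]: 01010101  (ones: 4)
  rows 112-119 [x1,x2,x3,x4=1110]: 01010101  (ones: 4)
  rows 120-127 [x1,x2,x3,x4=1111]: 01010101  (ones: 4)
Count of 1-rows = 4+4+4+4+4+4+4+4+4+4+4+4+4+4+4+4 = 64

64


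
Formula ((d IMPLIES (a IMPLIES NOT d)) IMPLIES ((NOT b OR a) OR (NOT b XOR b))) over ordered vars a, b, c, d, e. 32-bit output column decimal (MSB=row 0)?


Formula: ((d IMPLIES (a IMPLIES NOT d)) IMPLIES ((NOT b OR a) OR (NOT b XOR b))) over a, b, c, d, e (32 rows)
Evaluate each row (bits = a,b,c,d,e, MSB first):
  row 0 [00000]: ((0 IMPLIES (0 IMPLIES NOT 0)) IMPLIES ((NOT 0 OR 0) OR (NOT 0 XOR 0))) -> 1
  row 1 [00001]: ((0 IMPLIES (0 IMPLIES NOT 0)) IMPLIES ((NOT 0 OR 0) OR (NOT 0 XOR 0))) -> 1
  row 2 [00010]: ((1 IMPLIES (0 IMPLIES NOT 1)) IMPLIES ((NOT 0 OR 0) OR (NOT 0 XOR 0))) -> 1
  row 3 [00011]: ((1 IMPLIES (0 IMPLIES NOT 1)) IMPLIES ((NOT 0 OR 0) OR (NOT 0 XOR 0))) -> 1
  row 4 [00100]: ((0 IMPLIES (0 IMPLIES NOT 0)) IMPLIES ((NOT 0 OR 0) OR (NOT 0 XOR 0))) -> 1
  row 5 [00101]: ((0 IMPLIES (0 IMPLIES NOT 0)) IMPLIES ((NOT 0 OR 0) OR (NOT 0 XOR 0))) -> 1
  row 6 [00110]: ((1 IMPLIES (0 IMPLIES NOT 1)) IMPLIES ((NOT 0 OR 0) OR (NOT 0 XOR 0))) -> 1
  row 7 [00111]: ((1 IMPLIES (0 IMPLIES NOT 1)) IMPLIES ((NOT 0 OR 0) OR (NOT 0 XOR 0))) -> 1
  row 8 [01000]: ((0 IMPLIES (0 IMPLIES NOT 0)) IMPLIES ((NOT 1 OR 0) OR (NOT 1 XOR 1))) -> 1
  row 9 [01001]: ((0 IMPLIES (0 IMPLIES NOT 0)) IMPLIES ((NOT 1 OR 0) OR (NOT 1 XOR 1))) -> 1
  row 10 [01010]: ((1 IMPLIES (0 IMPLIES NOT 1)) IMPLIES ((NOT 1 OR 0) OR (NOT 1 XOR 1))) -> 1
  row 11 [01011]: ((1 IMPLIES (0 IMPLIES NOT 1)) IMPLIES ((NOT 1 OR 0) OR (NOT 1 XOR 1))) -> 1
  row 12 [01100]: ((0 IMPLIES (0 IMPLIES NOT 0)) IMPLIES ((NOT 1 OR 0) OR (NOT 1 XOR 1))) -> 1
  row 13 [01101]: ((0 IMPLIES (0 IMPLIES NOT 0)) IMPLIES ((NOT 1 OR 0) OR (NOT 1 XOR 1))) -> 1
  row 14 [01110]: ((1 IMPLIES (0 IMPLIES NOT 1)) IMPLIES ((NOT 1 OR 0) OR (NOT 1 XOR 1))) -> 1
  row 15 [01111]: ((1 IMPLIES (0 IMPLIES NOT 1)) IMPLIES ((NOT 1 OR 0) OR (NOT 1 XOR 1))) -> 1
  row 16 [10000]: ((0 IMPLIES (1 IMPLIES NOT 0)) IMPLIES ((NOT 0 OR 1) OR (NOT 0 XOR 0))) -> 1
  row 17 [10001]: ((0 IMPLIES (1 IMPLIES NOT 0)) IMPLIES ((NOT 0 OR 1) OR (NOT 0 XOR 0))) -> 1
  row 18 [10010]: ((1 IMPLIES (1 IMPLIES NOT 1)) IMPLIES ((NOT 0 OR 1) OR (NOT 0 XOR 0))) -> 1
  row 19 [10011]: ((1 IMPLIES (1 IMPLIES NOT 1)) IMPLIES ((NOT 0 OR 1) OR (NOT 0 XOR 0))) -> 1
  row 20 [10100]: ((0 IMPLIES (1 IMPLIES NOT 0)) IMPLIES ((NOT 0 OR 1) OR (NOT 0 XOR 0))) -> 1
  row 21 [10101]: ((0 IMPLIES (1 IMPLIES NOT 0)) IMPLIES ((NOT 0 OR 1) OR (NOT 0 XOR 0))) -> 1
  row 22 [10110]: ((1 IMPLIES (1 IMPLIES NOT 1)) IMPLIES ((NOT 0 OR 1) OR (NOT 0 XOR 0))) -> 1
  row 23 [10111]: ((1 IMPLIES (1 IMPLIES NOT 1)) IMPLIES ((NOT 0 OR 1) OR (NOT 0 XOR 0))) -> 1
  row 24 [11000]: ((0 IMPLIES (1 IMPLIES NOT 0)) IMPLIES ((NOT 1 OR 1) OR (NOT 1 XOR 1))) -> 1
  row 25 [11001]: ((0 IMPLIES (1 IMPLIES NOT 0)) IMPLIES ((NOT 1 OR 1) OR (NOT 1 XOR 1))) -> 1
  row 26 [11010]: ((1 IMPLIES (1 IMPLIES NOT 1)) IMPLIES ((NOT 1 OR 1) OR (NOT 1 XOR 1))) -> 1
  row 27 [11011]: ((1 IMPLIES (1 IMPLIES NOT 1)) IMPLIES ((NOT 1 OR 1) OR (NOT 1 XOR 1))) -> 1
  row 28 [11100]: ((0 IMPLIES (1 IMPLIES NOT 0)) IMPLIES ((NOT 1 OR 1) OR (NOT 1 XOR 1))) -> 1
  row 29 [11101]: ((0 IMPLIES (1 IMPLIES NOT 0)) IMPLIES ((NOT 1 OR 1) OR (NOT 1 XOR 1))) -> 1
  row 30 [11110]: ((1 IMPLIES (1 IMPLIES NOT 1)) IMPLIES ((NOT 1 OR 1) OR (NOT 1 XOR 1))) -> 1
  row 31 [11111]: ((1 IMPLIES (1 IMPLIES NOT 1)) IMPLIES ((NOT 1 OR 1) OR (NOT 1 XOR 1))) -> 1
Full result column, 4 rows per line (a,b,c fixed per line; d,e runs 00..11 left to right):
  rows 0-3 [a,b,c=000]: 1111  = hex F
  rows 4-7 [a,b,c=001]: 1111  = hex F
  rows 8-11 [a,b,c=010]: 1111  = hex F
  rows 12-15 [a,b,c=011]: 1111  = hex F
  rows 16-19 [a,b,c=100]: 1111  = hex F
  rows 20-23 [a,b,c=101]: 1111  = hex F
  rows 24-27 [a,b,c=110]: 1111  = hex F
  rows 28-31 [a,b,c=111]: 1111  = hex F
Output column (row 0 .. row 31) = 11111111111111111111111111111111
Output column grouped in 4s = 1111 1111 1111 1111 1111 1111 1111 1111 = 0xFFFFFFFF
Convert to decimal digit by digit (value = value*16 + digit):
  F -> 15
  15*16 + 15 (F) = 255
  255*16 + 15 (F) = 4095
  4095*16 + 15 (F) = 65535
  65535*16 + 15 (F) = 1048575
  1048575*16 + 15 (F) = 16777215
  16777215*16 + 15 (F) = 268435455
  268435455*16 + 15 (F) = 4294967295
Decimal = 4294967295

4294967295


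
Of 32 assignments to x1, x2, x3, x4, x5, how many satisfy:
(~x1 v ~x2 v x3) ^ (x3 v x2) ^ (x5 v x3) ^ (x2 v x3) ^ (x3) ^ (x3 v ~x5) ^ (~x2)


CNF with 7 clauses over 5 vars (32 assignments).
An assignment satisfies CNF iff every clause has >=1 true literal.
Check each row (bits = x1,x2,x3,x4,x5; clause T/F shown):
  row 0 [00000]: clauses=TFFFFTT -> 0
  row 1 [00001]: clauses=TFTFFFT -> 0
  row 2 [00010]: clauses=TFFFFTT -> 0
  row 3 [00011]: clauses=TFTFFFT -> 0
  row 4 [00100]: clauses=TTTTTTT -> 1
  row 5 [00101]: clauses=TTTTTTT -> 1
  row 6 [00110]: clauses=TTTTTTT -> 1
  row 7 [00111]: clauses=TTTTTTT -> 1
  row 8 [01000]: clauses=TTFTFTF -> 0
  row 9 [01001]: clauses=TTTTFFF -> 0
  row 10 [01010]: clauses=TTFTFTF -> 0
  row 11 [01011]: clauses=TTTTFFF -> 0
  row 12 [01100]: clauses=TTTTTTF -> 0
  row 13 [01101]: clauses=TTTTTTF -> 0
  row 14 [01110]: clauses=TTTTTTF -> 0
  row 15 [01111]: clauses=TTTTTTF -> 0
  row 16 [10000]: clauses=TFFFFTT -> 0
  row 17 [10001]: clauses=TFTFFFT -> 0
  row 18 [10010]: clauses=TFFFFTT -> 0
  row 19 [10011]: clauses=TFTFFFT -> 0
  row 20 [10100]: clauses=TTTTTTT -> 1
  row 21 [10101]: clauses=TTTTTTT -> 1
  row 22 [10110]: clauses=TTTTTTT -> 1
  row 23 [10111]: clauses=TTTTTTT -> 1
  row 24 [11000]: clauses=FTFTFTF -> 0
  row 25 [11001]: clauses=FTTTFFF -> 0
  row 26 [11010]: clauses=FTFTFTF -> 0
  row 27 [11011]: clauses=FTTTFFF -> 0
  row 28 [11100]: clauses=TTTTTTF -> 0
  row 29 [11101]: clauses=TTTTTTF -> 0
  row 30 [11110]: clauses=TTTTTTF -> 0
  row 31 [11111]: clauses=TTTTTTF -> 0
Full result column, 8 rows per line (x1,x2 fixed per line; x3,x4,x5 runs 000..111 left to right):
  rows 0-7 [x1,x2=00]: 00001111  (ones: 4)
  rows 8-15 [x1,x2=01]: 00000000  (ones: 0)
  rows 16-23 [x1,x2=10]: 00001111  (ones: 4)
  rows 24-31 [x1,x2=11]: 00000000  (ones: 0)
Satisfying assignments = 4+0+4+0 = 8

8


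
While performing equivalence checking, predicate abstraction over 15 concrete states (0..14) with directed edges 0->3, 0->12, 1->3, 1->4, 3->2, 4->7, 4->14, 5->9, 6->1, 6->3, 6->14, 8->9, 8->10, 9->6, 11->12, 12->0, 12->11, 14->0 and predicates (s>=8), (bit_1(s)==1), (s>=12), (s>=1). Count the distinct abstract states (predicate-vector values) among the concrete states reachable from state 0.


BFS from 0:
Concrete reachable: {0, 2, 3, 11, 12}
Abstract via predicates (s>=8), (bit_1(s)==1), (s>=12), (s>=1):
  (0,0,0,0) <- {0}
  (0,1,0,1) <- {2, 3}
  (1,0,1,1) <- {12}
  (1,1,0,1) <- {11}
Distinct abstract states = 4

4


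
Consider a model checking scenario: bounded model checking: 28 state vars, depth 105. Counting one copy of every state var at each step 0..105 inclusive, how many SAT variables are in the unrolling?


BMC unrolls to depth k, creating one copy of each state var for steps 0..k.
Step count = 105 + 1 = 106 (steps 0 through 105)
Vars per step = 28
Total = 28 * 106 = 2968

2968


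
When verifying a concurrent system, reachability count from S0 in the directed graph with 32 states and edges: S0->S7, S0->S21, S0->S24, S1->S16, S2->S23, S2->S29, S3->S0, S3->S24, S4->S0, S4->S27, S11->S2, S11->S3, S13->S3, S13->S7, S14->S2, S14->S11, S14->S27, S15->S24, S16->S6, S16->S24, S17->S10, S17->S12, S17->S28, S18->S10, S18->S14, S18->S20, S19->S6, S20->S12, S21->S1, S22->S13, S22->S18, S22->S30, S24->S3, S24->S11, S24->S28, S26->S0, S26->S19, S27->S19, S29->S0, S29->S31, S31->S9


BFS from S0:
  layer 0: {S0}
  layer 1: {S7, S21, S24}
  layer 2: {S1, S3, S11, S28}
  layer 3: {S2, S16}
  layer 4: {S6, S23, S29}
  layer 5: {S31}
  layer 6: {S9}
Reachable set: {S0, S1, S2, S3, S6, S7, S9, S11, S16, S21, S23, S24, S28, S29, S31}
Count = 15

15


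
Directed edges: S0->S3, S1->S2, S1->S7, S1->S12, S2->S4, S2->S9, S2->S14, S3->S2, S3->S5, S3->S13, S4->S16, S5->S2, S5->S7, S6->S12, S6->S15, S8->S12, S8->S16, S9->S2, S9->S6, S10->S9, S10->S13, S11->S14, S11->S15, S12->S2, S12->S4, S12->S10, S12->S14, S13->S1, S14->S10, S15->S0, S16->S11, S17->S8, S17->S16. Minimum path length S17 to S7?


BFS layer-by-layer from S17:
  dist 0: {S17}
  dist 1: {S8, S16}
  dist 2: {S11, S12}
  dist 3: {S2, S4, S10, S14, S15}
  dist 4: {S0, S9, S13}
  dist 5: {S1, S3, S6}
  dist 6: {S5, S7}
  -> S7 reached at distance 6
Shortest path length = 6

6


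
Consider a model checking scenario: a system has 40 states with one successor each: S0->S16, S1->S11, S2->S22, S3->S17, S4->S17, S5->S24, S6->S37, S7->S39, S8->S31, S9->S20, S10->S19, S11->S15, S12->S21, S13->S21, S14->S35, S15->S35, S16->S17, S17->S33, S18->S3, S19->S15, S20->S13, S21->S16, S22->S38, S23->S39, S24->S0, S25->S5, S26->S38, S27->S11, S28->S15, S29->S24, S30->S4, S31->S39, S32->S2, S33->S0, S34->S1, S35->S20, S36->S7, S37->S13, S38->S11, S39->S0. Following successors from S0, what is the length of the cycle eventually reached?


Trace from S0 until a state repeats:
  S0 -> S16 -> S17 -> S33 -> S0
S0 first seen at step 0, revisited at step 4.
Cycle length = 4 - 0 = 4

4


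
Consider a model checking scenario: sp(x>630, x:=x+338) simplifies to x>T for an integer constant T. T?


Formula: sp(P, x:=E) = exists old_x. (x = E[old_x/x]) AND P[old_x/x] (old_x is the value of x before the assignment; eliminate old_x by solving x = E[old_x/x] for old_x)
Step 1: Precondition P: x>630, i.e. old_x > 630
Step 2: Assignment gives x = old_x + 338, so old_x = x - 338
Step 3: Substitute into P: x - 338 > 630
Step 4: Simplify: x > 630+338 = 968

968


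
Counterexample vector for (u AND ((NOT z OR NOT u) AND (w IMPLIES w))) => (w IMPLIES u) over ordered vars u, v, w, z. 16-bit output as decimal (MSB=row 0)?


F1 = (u AND ((NOT z OR NOT u) AND (w IMPLIES w)))
F2 = (w IMPLIES u)
Counterexample to F1=>F2 is where F1=1 and F2=0.
Evaluate each row (bits = u,v,w,z, MSB first):
  row 0 [0000]: F1=0 F2=1 -> F1&~F2 -> 0
  row 1 [0001]: F1=0 F2=1 -> F1&~F2 -> 0
  row 2 [0010]: F1=0 F2=0 -> F1&~F2 -> 0
  row 3 [0011]: F1=0 F2=0 -> F1&~F2 -> 0
  row 4 [0100]: F1=0 F2=1 -> F1&~F2 -> 0
  row 5 [0101]: F1=0 F2=1 -> F1&~F2 -> 0
  row 6 [0110]: F1=0 F2=0 -> F1&~F2 -> 0
  row 7 [0111]: F1=0 F2=0 -> F1&~F2 -> 0
  row 8 [1000]: F1=1 F2=1 -> F1&~F2 -> 0
  row 9 [1001]: F1=0 F2=1 -> F1&~F2 -> 0
  row 10 [1010]: F1=1 F2=1 -> F1&~F2 -> 0
  row 11 [1011]: F1=0 F2=1 -> F1&~F2 -> 0
  row 12 [1100]: F1=1 F2=1 -> F1&~F2 -> 0
  row 13 [1101]: F1=0 F2=1 -> F1&~F2 -> 0
  row 14 [1110]: F1=1 F2=1 -> F1&~F2 -> 0
  row 15 [1111]: F1=0 F2=1 -> F1&~F2 -> 0
Full result column, 4 rows per line (u,v fixed per line; w,z runs 00..11 left to right):
  rows 0-3 [u,v=00]: 0000  = hex 0
  rows 4-7 [u,v=01]: 0000  = hex 0
  rows 8-11 [u,v=10]: 0000  = hex 0
  rows 12-15 [u,v=11]: 0000  = hex 0
Counterexample vector (row 0 .. row 15) = 0000000000000000
Output column grouped in 4s = 0000 0000 0000 0000 = 0x0000
Convert to decimal digit by digit (value = value*16 + digit):
  0 -> 0
  0*16 + 0 = 0
  0*16 + 0 = 0
  0*16 + 0 = 0
Decimal = 0

0
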